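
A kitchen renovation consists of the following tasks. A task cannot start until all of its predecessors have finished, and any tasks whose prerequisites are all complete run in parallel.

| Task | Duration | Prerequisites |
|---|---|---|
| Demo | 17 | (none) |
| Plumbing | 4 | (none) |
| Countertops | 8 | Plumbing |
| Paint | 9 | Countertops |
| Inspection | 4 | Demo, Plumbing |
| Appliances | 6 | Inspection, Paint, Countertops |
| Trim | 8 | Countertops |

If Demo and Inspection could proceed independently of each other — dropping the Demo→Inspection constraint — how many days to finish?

With the dependency in place, Demo→Inspection→Appliances = 17+4+6 = 27 sets the finish at 27 days.
Without Demo→Inspection, Inspection's earliest start moves from 17 to 4.
The longest chain is now Plumbing→Countertops→Paint→Appliances = 4+8+9+6 = 27, so the project takes 27 days.

27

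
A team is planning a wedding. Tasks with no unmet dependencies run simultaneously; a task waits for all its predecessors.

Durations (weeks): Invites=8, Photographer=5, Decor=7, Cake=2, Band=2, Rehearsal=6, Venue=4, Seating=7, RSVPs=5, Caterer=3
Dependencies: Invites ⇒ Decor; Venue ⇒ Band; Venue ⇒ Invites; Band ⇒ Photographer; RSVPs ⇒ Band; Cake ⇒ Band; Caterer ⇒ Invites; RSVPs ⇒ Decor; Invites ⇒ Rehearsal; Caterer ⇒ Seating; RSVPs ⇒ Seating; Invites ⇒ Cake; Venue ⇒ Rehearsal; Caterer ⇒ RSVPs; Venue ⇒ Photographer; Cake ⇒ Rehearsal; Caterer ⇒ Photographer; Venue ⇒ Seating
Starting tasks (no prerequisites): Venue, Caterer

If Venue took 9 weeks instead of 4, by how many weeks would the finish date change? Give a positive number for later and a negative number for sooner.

5

The binding path is Venue→Invites→Cake→Band→Photographer = 4+8+2+2+5 = 21; finish at 21 weeks.
Venue lies on that path, so at 9 weeks the path becomes 26 weeks.
No other chain overtakes it, so the finish is 26 weeks.
Change in finish: 26 − 21 = +5 weeks.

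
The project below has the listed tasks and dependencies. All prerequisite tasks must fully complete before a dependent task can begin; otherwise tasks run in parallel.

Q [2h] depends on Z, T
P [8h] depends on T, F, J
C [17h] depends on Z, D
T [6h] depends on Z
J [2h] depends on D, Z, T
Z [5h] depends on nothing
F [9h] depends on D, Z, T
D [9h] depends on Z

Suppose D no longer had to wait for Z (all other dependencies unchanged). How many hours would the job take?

With the dependency in place, Z→D→F→P = 5+9+9+8 = 31 sets the finish at 31 hours.
Without Z→D, D's earliest start moves from 5 to 0.
After: Z→T→F→P = 5+6+9+8 = 28 → 28 hours.

28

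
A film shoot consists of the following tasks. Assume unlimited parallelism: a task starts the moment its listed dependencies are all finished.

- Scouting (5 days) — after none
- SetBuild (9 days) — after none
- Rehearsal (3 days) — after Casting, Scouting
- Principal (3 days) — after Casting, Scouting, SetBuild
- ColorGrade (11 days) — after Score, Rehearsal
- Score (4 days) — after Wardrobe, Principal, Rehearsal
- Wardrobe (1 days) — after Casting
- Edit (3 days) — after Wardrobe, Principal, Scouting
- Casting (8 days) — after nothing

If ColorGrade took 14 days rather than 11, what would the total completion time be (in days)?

30

The binding path is SetBuild→Principal→Score→ColorGrade = 9+3+4+11 = 27; finish at 27 days.
Since ColorGrade is critical, the +3 change carries straight to that chain (now 30 days).
No other chain overtakes it, so the finish is 30 days.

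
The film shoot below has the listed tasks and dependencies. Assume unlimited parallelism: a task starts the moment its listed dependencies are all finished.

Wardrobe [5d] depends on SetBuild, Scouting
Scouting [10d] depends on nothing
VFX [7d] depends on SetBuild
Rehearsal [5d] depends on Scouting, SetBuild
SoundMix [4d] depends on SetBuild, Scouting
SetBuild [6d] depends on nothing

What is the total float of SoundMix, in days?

1

The longest chain is Scouting→Wardrobe = 10+5 = 15; overall finish 15 days.
Longest path through SoundMix: 14 days (earliest finish 14, latest finish 15).
So SoundMix can slip 15 − 14 = 1 day.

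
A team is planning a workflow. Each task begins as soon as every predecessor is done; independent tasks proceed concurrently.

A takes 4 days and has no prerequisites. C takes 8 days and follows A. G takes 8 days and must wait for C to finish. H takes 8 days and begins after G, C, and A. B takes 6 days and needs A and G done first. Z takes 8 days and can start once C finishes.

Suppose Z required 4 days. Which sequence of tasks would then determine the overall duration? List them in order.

Actual critical path: A→C→G→H = 4+8+8+8 = 28 ⇒ 28 days.
The longest path through Z is only 20 days, so Z has float 8.
The critical path is still A→C→G→H; finish is now 28 days.

A, C, G, H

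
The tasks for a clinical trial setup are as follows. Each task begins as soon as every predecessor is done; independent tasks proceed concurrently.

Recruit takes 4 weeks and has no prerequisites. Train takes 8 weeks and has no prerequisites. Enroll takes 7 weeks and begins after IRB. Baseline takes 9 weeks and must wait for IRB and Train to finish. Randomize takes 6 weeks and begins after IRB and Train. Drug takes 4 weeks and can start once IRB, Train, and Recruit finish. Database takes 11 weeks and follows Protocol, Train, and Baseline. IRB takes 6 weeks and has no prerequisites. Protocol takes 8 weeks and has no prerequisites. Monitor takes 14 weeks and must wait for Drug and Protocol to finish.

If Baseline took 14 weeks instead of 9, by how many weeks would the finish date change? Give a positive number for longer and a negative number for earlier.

Baseline: Train→Baseline→Database = 8+9+11 = 28 → 28 weeks.
Baseline is on the critical path; changing it to 14 makes that path 33 weeks.
No other chain overtakes it, so the finish is 33 weeks.
Change in finish: 33 − 28 = +5 weeks.

5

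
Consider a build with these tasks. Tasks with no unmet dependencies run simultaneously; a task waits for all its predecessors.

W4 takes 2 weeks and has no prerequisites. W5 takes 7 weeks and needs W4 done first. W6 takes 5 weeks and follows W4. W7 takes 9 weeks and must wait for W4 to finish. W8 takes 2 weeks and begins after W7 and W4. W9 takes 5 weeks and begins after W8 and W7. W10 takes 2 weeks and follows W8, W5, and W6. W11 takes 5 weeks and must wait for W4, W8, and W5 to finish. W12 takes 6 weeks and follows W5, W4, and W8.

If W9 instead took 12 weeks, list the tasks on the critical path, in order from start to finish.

Critical path before the change: W4→W7→W8→W12 = 2+9+2+6 = 19 giving 19 weeks.
W9 is off the critical path — its longest chain is 18 weeks, giving 1 of slack.
Now W4→W7→W8→W9 = 2+9+2+12 = 25 is longest, so the finish becomes 25 weeks.

W4, W7, W8, W9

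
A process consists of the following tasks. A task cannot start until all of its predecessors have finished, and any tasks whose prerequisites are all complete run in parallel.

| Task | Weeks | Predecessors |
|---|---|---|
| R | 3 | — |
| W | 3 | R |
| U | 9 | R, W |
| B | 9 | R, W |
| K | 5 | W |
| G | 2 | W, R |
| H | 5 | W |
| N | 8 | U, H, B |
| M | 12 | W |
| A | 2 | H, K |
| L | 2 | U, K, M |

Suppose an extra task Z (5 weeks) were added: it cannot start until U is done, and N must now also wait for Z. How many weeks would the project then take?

Originally the project takes 23 weeks.
With Z inserted, N now waits for max(U, H, B, Z).
New critical path: R→W→U→Z→N = 3+3+9+5+8 = 28 ⇒ 28 weeks.

28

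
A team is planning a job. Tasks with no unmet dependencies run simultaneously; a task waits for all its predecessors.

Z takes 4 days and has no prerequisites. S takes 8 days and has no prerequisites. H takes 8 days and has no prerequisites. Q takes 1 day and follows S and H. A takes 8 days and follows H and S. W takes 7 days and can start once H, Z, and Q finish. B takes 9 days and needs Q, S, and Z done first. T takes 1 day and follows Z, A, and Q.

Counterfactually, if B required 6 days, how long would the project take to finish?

17

Actual critical path: S→Q→B = 8+1+9 = 18 ⇒ 18 days.
Since B is critical, the -3 change carries straight to that chain (now 15 days).
New critical path: S→A→T = 8+8+1 = 17 ⇒ 17 days.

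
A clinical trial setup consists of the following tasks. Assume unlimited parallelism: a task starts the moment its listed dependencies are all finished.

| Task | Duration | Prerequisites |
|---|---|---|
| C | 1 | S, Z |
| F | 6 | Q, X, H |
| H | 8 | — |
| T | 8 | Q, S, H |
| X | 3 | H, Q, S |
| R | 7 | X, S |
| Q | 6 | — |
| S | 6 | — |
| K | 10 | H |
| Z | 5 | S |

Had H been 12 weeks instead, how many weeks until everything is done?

22

Actual critical path: H→X→R = 8+3+7 = 18 ⇒ 18 weeks.
H lies on that path, so at 12 weeks the path becomes 22 weeks.
That remains the longest chain; total 22 weeks.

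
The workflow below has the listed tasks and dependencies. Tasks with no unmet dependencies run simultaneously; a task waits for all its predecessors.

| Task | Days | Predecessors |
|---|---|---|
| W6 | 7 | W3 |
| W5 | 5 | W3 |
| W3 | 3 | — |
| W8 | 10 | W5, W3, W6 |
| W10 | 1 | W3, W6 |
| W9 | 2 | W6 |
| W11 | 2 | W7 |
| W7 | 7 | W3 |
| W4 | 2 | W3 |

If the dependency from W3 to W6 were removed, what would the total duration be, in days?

Before: longest chain W3→W6→W8 = 3+7+10 = 20, finish 20.
Without W3→W6, W6's earliest start moves from 3 to 0.
After: W3→W5→W8 = 3+5+10 = 18 → 18 days.

18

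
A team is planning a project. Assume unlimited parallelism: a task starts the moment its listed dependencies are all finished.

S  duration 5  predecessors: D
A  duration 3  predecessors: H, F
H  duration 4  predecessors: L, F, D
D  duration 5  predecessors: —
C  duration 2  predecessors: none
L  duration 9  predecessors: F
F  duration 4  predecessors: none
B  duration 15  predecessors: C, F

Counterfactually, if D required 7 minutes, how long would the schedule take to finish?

The binding path is F→L→H→A = 4+9+4+3 = 20; finish at 20 minutes.
D is off the critical path — its longest chain is 12 minutes, giving 8 of slack.
The critical path is still F→L→H→A; finish is now 20 minutes.

20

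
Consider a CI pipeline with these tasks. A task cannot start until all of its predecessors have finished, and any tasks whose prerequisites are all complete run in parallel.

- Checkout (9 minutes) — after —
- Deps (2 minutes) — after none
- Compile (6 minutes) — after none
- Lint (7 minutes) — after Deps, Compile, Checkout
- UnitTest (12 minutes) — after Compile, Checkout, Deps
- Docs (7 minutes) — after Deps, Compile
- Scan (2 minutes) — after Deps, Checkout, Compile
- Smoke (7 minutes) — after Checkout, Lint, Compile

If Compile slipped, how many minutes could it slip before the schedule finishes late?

Critical path: Checkout→Lint→Smoke = 9+7+7 = 23, so the finish is 23 minutes.
The longest chain containing Compile totals 20 minutes.
So Compile can slip 9 − 6 = 3 minutes.

3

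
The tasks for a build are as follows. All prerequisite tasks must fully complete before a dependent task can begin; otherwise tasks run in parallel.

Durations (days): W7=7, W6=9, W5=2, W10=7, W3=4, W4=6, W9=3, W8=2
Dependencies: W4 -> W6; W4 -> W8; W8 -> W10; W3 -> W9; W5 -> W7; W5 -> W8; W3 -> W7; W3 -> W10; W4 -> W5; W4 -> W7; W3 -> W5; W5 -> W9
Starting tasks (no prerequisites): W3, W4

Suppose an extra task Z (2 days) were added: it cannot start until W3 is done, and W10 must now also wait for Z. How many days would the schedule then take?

Originally the schedule takes 17 days.
With Z inserted, W10 now waits for max(W3, W8, Z).
New critical path: W4→W5→W8→W10 = 6+2+2+7 = 17 ⇒ 17 days.

17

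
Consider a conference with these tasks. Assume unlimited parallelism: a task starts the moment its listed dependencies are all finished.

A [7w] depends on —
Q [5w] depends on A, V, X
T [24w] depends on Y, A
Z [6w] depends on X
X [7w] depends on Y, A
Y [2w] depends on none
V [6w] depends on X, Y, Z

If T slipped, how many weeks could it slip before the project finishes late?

The longest chain is A→X→Z→V→Q = 7+7+6+6+5 = 31; overall finish 31 weeks.
T finishes as early as 31 and must finish by 31.
Slack of T = 7 − 7 = 0 weeks.

0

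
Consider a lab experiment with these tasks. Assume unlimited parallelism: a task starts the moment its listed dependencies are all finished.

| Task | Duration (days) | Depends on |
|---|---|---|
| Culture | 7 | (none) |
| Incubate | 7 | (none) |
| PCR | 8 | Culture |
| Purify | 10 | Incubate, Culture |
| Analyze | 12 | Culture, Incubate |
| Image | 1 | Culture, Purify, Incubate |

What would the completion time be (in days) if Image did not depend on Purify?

Original critical path: Culture→Analyze = 7+12 = 19 ⇒ 19 days.
Without Purify→Image, Image's earliest start moves from 17 to 7.
The longest chain is now Culture→Analyze = 7+12 = 19, so the schedule takes 19 days.

19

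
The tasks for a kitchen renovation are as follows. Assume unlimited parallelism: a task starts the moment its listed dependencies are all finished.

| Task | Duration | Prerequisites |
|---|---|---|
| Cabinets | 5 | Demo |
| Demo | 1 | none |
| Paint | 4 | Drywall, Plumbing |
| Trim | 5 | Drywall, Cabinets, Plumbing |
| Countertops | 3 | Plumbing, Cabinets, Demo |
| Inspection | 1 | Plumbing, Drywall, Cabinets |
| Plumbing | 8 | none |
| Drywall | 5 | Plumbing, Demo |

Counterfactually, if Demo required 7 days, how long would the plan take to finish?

As given, the longest chain is Plumbing→Drywall→Trim = 8+5+5 = 18, so the finish is 18 days.
Demo is off the critical path — its longest chain is 11 days, giving 7 of slack.
No other chain overtakes it, so the finish is 18 days.

18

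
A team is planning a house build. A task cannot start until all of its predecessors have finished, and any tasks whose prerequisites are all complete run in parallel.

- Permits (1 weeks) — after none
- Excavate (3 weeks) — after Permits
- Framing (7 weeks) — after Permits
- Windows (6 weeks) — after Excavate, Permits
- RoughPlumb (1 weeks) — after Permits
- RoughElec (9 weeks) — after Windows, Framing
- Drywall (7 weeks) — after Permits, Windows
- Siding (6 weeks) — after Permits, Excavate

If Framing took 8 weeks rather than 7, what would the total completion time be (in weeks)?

As given, the longest chain is Permits→Excavate→Windows→RoughElec = 1+3+6+9 = 19, so the finish is 19 weeks.
Framing has 2 weeks of float (longest path through it is 17).
That remains the longest chain; total 19 weeks.

19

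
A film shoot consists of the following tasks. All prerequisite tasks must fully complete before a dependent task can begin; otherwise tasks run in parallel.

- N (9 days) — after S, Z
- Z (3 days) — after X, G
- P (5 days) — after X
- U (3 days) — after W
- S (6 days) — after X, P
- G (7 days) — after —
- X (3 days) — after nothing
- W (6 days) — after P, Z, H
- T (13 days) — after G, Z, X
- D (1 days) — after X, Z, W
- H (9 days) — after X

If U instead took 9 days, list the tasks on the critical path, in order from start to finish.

Actual critical path: X→P→S→N = 3+5+6+9 = 23 ⇒ 23 days.
The longest path through U is only 21 days, so U has float 2.
New critical path: X→H→W→U = 3+9+6+9 = 27 ⇒ 27 days.

X, H, W, U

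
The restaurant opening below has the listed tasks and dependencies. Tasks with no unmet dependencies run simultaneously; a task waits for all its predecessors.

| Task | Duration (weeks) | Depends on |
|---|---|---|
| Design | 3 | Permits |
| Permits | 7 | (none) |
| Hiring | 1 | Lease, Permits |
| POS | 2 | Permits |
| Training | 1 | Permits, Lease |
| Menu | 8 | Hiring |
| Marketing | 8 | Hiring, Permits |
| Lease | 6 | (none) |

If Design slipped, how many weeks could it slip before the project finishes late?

6

Critical path: Permits→Hiring→Menu = 7+1+8 = 16, so the finish is 16 weeks.
Design finishes as early as 10 and must finish by 16.
Slack of Design = 13 − 7 = 6 weeks.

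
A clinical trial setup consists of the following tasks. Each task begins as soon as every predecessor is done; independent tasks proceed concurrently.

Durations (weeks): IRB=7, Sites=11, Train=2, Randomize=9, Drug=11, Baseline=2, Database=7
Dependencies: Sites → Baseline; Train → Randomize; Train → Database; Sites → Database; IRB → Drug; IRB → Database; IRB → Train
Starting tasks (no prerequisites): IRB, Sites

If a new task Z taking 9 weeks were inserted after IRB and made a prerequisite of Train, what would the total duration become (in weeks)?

Originally the schedule takes 18 weeks.
With Z inserted, Train now waits for max(IRB, Z).
New critical path: IRB→Z→Train→Randomize = 7+9+2+9 = 27 ⇒ 27 weeks.

27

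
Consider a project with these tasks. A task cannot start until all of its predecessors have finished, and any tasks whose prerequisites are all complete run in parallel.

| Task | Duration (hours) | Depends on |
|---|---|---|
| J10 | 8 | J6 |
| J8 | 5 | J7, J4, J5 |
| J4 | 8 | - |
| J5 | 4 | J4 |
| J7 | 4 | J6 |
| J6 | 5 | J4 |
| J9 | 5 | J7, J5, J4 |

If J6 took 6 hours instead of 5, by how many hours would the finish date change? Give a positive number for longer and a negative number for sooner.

1

Baseline: J4→J6→J7→J8 = 8+5+4+5 = 22 → 22 hours.
J6 is on the critical path; changing it to 6 makes that path 23 hours.
That remains the longest chain; total 23 hours.
Change in finish: 23 − 22 = +1 hours.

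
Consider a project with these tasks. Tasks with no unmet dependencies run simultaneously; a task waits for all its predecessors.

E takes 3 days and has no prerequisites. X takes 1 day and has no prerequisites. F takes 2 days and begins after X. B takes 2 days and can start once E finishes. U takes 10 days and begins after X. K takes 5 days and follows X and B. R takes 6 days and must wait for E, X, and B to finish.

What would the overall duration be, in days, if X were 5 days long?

The binding path is X→U = 1+10 = 11; finish at 11 days.
X is on the critical path; changing it to 5 makes that path 15 days.
The critical path is still X→U; finish is now 15 days.

15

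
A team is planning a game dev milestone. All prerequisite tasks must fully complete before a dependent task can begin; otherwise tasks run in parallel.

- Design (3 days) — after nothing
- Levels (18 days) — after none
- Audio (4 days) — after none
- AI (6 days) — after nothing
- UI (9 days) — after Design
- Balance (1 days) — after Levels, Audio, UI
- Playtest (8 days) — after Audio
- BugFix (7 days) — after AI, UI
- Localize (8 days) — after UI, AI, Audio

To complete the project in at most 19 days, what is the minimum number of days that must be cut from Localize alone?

1

Current finish: 20 days; target: 19.
Localize is on every critical path, so each day cut from Localize cuts the finish by one (this holds down to a finish of 19).
Need 20 − 19 = 1 day off Localize → Localize becomes 7 days, finish becomes 19.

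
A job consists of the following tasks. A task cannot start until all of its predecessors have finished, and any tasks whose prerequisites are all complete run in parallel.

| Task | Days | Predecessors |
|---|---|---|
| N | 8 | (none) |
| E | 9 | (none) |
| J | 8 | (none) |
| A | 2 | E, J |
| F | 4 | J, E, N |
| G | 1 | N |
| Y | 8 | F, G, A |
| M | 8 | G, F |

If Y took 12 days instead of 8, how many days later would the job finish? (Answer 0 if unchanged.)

4

Critical path before the change: E→F→Y = 9+4+8 = 21 giving 21 days.
Y is on the critical path; changing it to 12 makes that path 25 days.
That remains the longest chain; total 25 days.
Change in finish: 25 − 21 = +4 days.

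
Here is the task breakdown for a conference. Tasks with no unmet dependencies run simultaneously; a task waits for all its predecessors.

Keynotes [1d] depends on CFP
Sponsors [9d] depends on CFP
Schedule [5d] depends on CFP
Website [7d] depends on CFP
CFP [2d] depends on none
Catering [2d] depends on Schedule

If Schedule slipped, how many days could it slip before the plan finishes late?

2

CFP→Sponsors = 2+9 = 11 sets the makespan at 11 days.
Longest path through Schedule: 9 days (earliest finish 7, latest finish 9).
Float = 11 − 9 = 2.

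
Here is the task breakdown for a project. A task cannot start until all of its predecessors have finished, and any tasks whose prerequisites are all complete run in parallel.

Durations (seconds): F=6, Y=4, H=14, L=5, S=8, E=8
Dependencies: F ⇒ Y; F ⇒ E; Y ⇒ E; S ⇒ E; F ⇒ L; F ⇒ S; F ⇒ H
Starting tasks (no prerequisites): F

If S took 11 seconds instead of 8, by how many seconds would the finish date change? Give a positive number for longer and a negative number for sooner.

Actual critical path: F→S→E = 6+8+8 = 22 ⇒ 22 seconds.
S lies on that path, so at 11 seconds the path becomes 25 seconds.
The critical path is still F→S→E; finish is now 25 seconds.
Change in finish: 25 − 22 = +3 seconds.

3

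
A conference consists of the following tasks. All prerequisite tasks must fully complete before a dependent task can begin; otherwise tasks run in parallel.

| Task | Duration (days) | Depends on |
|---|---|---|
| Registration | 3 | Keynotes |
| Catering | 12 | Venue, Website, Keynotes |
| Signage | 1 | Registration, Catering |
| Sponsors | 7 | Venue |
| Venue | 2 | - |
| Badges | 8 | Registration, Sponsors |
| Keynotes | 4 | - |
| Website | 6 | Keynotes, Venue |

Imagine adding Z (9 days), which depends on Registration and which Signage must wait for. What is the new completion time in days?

Originally the schedule takes 23 days.
With Z inserted, Signage now waits for max(Registration, Catering, Z).
New critical path: Keynotes→Website→Catering→Signage = 4+6+12+1 = 23 ⇒ 23 days.

23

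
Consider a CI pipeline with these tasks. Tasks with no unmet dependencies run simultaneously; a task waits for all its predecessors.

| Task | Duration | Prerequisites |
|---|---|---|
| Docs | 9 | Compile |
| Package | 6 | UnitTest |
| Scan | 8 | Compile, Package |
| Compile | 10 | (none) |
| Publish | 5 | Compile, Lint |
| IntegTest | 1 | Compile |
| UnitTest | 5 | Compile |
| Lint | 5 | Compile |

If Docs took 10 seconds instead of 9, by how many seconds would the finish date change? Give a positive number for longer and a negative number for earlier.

Baseline: Compile→UnitTest→Package→Scan = 10+5+6+8 = 29 → 29 seconds.
Docs is off the critical path — its longest chain is 19 seconds, giving 10 of slack.
The critical path is still Compile→UnitTest→Package→Scan; finish is now 29 seconds.
Change in finish: 29 − 29 = +0 seconds.

0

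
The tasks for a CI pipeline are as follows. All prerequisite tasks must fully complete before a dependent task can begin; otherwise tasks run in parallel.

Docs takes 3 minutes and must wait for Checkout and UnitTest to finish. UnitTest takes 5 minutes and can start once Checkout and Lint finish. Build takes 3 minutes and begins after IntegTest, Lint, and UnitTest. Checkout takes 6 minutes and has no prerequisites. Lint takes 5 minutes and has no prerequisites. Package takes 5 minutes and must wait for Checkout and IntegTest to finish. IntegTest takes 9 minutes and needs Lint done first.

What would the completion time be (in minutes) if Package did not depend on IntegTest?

Before: longest chain Lint→IntegTest→Package = 5+9+5 = 19, finish 19.
Without IntegTest→Package, Package's earliest start moves from 14 to 6.
New critical path: Lint→IntegTest→Build = 5+9+3 = 17 ⇒ 17 minutes.

17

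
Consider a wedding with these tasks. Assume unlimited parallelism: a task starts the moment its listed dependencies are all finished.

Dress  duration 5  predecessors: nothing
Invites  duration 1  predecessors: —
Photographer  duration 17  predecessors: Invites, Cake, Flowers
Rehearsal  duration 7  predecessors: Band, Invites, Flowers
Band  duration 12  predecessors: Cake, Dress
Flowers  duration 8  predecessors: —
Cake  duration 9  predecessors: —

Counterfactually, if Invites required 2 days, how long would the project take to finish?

28

Critical path before the change: Cake→Band→Rehearsal = 9+12+7 = 28 giving 28 days.
Invites is off the critical path — its longest chain is 18 days, giving 10 of slack.
The critical path is still Cake→Band→Rehearsal; finish is now 28 days.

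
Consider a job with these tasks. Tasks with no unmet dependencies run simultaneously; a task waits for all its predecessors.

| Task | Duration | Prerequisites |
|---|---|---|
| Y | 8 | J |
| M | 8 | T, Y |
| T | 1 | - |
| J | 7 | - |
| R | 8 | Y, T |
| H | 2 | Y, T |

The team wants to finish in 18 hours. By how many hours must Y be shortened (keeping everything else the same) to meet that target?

Current finish: 23 hours; target: 18.
Y is on every critical path, so each hour cut from Y cuts the finish by one (this holds down to a finish of 16).
Need 23 − 18 = 5 hours off Y → Y becomes 3 hours, finish becomes 18.

5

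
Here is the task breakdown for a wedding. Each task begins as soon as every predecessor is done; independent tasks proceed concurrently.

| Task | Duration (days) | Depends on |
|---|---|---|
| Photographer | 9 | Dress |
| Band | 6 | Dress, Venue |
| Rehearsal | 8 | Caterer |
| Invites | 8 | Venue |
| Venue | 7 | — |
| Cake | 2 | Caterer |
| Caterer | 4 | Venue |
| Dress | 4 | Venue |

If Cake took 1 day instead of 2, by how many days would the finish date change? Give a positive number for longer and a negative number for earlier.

0

The binding path is Venue→Dress→Photographer = 7+4+9 = 20; finish at 20 days.
Cake has 7 days of float (longest path through it is 13).
That remains the longest chain; total 20 days.
Change in finish: 20 − 20 = +0 days.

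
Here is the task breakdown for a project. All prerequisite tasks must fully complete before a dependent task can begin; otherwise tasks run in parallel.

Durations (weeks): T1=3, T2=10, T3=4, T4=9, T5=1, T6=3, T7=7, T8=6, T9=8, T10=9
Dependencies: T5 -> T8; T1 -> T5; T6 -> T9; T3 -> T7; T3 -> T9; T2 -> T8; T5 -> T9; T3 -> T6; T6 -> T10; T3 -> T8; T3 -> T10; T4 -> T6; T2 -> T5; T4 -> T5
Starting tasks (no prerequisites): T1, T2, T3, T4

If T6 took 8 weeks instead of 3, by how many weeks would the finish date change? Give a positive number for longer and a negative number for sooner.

5

As given, the longest chain is T4→T6→T10 = 9+3+9 = 21, so the finish is 21 weeks.
Since T6 is critical, the +5 change carries straight to that chain (now 26 weeks).
No other chain overtakes it, so the finish is 26 weeks.
Change in finish: 26 − 21 = +5 weeks.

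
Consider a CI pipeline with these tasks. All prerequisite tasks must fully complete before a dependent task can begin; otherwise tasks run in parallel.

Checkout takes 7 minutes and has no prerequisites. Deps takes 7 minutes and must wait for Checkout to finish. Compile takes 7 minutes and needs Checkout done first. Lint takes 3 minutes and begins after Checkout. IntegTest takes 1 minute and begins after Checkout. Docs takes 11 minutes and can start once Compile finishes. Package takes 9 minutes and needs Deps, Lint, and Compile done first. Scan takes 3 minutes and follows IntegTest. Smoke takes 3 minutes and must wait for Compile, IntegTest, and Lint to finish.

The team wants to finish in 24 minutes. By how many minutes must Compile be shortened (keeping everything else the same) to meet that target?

1

Current finish: 25 minutes; target: 24.
Compile is on every critical path, so each minute cut from Compile cuts the finish by one (this holds down to a finish of 23).
Need 25 − 24 = 1 minute off Compile → Compile becomes 6 minutes, finish becomes 24.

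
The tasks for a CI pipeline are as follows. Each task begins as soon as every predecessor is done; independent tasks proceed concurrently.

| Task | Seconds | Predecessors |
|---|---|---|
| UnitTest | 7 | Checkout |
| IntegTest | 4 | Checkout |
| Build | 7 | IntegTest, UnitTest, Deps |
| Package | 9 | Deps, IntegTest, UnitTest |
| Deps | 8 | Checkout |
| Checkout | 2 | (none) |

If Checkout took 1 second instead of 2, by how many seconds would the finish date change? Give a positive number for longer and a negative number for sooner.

As given, the longest chain is Checkout→Deps→Package = 2+8+9 = 19, so the finish is 19 seconds.
Checkout lies on that path, so at 1 second the path becomes 18 seconds.
The critical path is still Checkout→Deps→Package; finish is now 18 seconds.
Change in finish: 18 − 19 = -1 seconds.

-1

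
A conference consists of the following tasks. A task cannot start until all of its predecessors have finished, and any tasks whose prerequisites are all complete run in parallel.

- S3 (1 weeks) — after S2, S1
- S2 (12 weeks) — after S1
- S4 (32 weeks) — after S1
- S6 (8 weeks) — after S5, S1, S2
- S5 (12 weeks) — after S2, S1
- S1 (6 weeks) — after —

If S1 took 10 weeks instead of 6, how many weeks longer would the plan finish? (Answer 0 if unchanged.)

As given, the longest chain is S1→S2→S5→S6 = 6+12+12+8 = 38, so the finish is 38 weeks.
Since S1 is critical, the +4 change carries straight to that chain (now 42 weeks).
The critical path is still S1→S2→S5→S6; finish is now 42 weeks.
Change in finish: 42 − 38 = +4 weeks.

4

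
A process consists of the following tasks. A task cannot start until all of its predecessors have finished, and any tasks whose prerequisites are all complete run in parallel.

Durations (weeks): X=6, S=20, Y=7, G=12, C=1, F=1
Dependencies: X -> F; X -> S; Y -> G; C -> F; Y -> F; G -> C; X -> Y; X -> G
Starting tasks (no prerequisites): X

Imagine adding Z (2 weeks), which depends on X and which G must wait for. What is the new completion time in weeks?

Originally the project takes 27 weeks.
With Z inserted, G now waits for max(Y, X, Z).
New critical path: X→Y→G→C→F = 6+7+12+1+1 = 27 ⇒ 27 weeks.

27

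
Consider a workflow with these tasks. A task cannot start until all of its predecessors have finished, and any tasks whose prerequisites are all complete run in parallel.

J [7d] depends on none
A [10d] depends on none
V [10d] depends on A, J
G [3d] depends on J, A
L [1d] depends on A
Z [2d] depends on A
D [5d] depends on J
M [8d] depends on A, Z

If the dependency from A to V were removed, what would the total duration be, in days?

20

Original critical path: A→V = 10+10 = 20 ⇒ 20 days.
Without A→V, V's earliest start moves from 10 to 7.
The longest chain is now A→Z→M = 10+2+8 = 20, so the plan takes 20 days.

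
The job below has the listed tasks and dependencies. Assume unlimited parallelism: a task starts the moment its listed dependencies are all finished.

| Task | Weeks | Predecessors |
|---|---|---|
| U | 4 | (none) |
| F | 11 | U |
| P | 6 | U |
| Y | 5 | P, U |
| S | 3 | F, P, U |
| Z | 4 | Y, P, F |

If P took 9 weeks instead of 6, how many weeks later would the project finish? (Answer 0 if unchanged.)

The binding path is U→P→Y→Z = 4+6+5+4 = 19; finish at 19 weeks.
P is on the critical path; changing it to 9 makes that path 22 weeks.
That remains the longest chain; total 22 weeks.
Change in finish: 22 − 19 = +3 weeks.

3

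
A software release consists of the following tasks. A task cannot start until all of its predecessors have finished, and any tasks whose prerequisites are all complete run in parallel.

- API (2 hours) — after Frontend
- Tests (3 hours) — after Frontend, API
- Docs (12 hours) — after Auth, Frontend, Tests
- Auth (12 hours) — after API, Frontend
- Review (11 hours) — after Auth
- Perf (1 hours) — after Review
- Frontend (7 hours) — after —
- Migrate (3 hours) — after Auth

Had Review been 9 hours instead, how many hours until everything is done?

The binding path is Frontend→API→Auth→Review→Perf = 7+2+12+11+1 = 33; finish at 33 hours.
Since Review is critical, the -2 change carries straight to that chain (now 31 hours).
The binding chain switches to Frontend→API→Auth→Docs = 7+2+12+12 = 33; finish 33 hours.

33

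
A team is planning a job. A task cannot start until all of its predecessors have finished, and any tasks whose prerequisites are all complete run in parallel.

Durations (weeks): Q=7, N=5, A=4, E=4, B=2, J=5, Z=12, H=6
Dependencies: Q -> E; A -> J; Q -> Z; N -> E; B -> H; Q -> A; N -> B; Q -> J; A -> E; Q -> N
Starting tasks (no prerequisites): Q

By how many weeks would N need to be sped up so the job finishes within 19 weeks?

1

Current finish: 20 weeks; target: 19.
N is on every critical path, so each week cut from N cuts the finish by one (this holds down to a finish of 19).
Need 20 − 19 = 1 week off N → N becomes 4 weeks, finish becomes 19.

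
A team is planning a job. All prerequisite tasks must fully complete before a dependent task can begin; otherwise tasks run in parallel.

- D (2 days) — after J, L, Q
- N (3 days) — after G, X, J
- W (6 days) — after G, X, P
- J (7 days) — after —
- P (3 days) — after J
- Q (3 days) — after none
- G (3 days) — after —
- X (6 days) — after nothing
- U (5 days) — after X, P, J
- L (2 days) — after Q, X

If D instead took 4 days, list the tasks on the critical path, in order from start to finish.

Critical path before the change: J→P→W = 7+3+6 = 16 giving 16 days.
D has 6 days of float (longest path through it is 10).
No other chain overtakes it, so the finish is 16 days.

J, P, W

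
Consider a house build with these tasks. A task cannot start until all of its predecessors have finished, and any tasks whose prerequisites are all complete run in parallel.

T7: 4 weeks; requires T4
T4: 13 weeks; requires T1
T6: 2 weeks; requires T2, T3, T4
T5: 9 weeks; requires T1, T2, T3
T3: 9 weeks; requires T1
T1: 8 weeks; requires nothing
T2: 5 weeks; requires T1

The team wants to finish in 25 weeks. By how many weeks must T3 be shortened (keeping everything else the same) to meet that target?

1

Current finish: 26 weeks; target: 25.
T3 is on every critical path, so each week cut from T3 cuts the finish by one (this holds down to a finish of 25).
Need 26 − 25 = 1 week off T3 → T3 becomes 8 weeks, finish becomes 25.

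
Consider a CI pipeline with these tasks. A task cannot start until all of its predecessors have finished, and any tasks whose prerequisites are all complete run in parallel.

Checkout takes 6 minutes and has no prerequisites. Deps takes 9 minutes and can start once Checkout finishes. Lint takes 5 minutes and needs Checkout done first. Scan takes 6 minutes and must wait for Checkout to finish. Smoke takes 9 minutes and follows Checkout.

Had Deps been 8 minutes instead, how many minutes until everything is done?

Baseline: Checkout→Deps = 6+9 = 15 → 15 minutes.
Deps lies on that path, so at 8 minutes the path becomes 14 minutes.
Now Checkout→Smoke = 6+9 = 15 is longest, so the finish becomes 15 minutes.

15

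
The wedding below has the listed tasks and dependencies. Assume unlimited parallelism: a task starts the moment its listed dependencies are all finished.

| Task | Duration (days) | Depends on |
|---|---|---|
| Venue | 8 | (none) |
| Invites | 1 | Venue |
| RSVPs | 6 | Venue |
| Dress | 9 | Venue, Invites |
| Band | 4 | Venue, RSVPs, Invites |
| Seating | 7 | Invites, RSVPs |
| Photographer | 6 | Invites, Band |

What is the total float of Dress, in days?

6

The longest chain is Venue→RSVPs→Band→Photographer = 8+6+4+6 = 24; overall finish 24 days.
Dress finishes as early as 18 and must finish by 24.
So Dress can slip 24 − 18 = 6 days.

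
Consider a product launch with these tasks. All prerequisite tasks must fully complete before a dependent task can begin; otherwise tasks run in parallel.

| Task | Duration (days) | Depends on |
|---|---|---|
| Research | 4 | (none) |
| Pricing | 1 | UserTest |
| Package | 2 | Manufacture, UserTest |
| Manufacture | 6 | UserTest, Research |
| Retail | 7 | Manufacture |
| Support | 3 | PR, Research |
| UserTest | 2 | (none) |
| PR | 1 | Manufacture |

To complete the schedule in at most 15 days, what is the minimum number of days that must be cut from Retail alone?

Current finish: 17 days; target: 15.
Retail is on every critical path, so each day cut from Retail cuts the finish by one (this holds down to a finish of 14).
Need 17 − 15 = 2 days off Retail → Retail becomes 5 days, finish becomes 15.

2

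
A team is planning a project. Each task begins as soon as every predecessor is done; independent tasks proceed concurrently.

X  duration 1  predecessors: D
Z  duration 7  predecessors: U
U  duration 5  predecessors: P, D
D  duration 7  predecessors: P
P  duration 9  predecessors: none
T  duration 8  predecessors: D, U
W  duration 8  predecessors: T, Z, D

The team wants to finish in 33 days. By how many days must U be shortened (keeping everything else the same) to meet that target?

4

Current finish: 37 days; target: 33.
U is on every critical path, so each day cut from U cuts the finish by one (this holds down to a finish of 33).
Need 37 − 33 = 4 days off U → U becomes 1 day, finish becomes 33.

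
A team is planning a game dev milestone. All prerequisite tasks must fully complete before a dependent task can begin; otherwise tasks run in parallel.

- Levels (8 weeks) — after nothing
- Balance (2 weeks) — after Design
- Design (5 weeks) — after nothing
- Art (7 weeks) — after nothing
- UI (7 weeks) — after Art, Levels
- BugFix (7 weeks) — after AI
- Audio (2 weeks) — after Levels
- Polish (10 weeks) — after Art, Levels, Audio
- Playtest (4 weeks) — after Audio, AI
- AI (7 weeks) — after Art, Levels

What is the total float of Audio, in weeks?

The longest chain is Levels→AI→BugFix = 8+7+7 = 22; overall finish 22 weeks.
Audio finishes as early as 10 and must finish by 12.
Slack of Audio = 10 − 8 = 2 weeks.

2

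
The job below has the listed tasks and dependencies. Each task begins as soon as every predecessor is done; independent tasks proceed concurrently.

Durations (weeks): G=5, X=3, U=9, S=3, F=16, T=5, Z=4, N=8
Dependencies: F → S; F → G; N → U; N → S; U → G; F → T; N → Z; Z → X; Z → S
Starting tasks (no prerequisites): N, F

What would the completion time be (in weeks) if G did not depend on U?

Before: longest chain N→U→G = 8+9+5 = 22, finish 22.
Without U→G, G's earliest start moves from 17 to 16.
After: F→G = 16+5 = 21 → 21 weeks.

21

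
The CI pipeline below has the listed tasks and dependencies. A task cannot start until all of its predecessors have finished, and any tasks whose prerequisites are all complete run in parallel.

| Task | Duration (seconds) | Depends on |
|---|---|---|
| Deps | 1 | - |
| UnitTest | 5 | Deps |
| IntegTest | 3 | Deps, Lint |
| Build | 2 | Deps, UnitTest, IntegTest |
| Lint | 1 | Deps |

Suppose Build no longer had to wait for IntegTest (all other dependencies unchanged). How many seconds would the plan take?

Before: longest chain Deps→UnitTest→Build = 1+5+2 = 8, finish 8.
Dropping IntegTest→Build doesn't change Build's earliest start (6); another predecessor still binds.
New critical path: Deps→UnitTest→Build = 1+5+2 = 8 ⇒ 8 seconds.

8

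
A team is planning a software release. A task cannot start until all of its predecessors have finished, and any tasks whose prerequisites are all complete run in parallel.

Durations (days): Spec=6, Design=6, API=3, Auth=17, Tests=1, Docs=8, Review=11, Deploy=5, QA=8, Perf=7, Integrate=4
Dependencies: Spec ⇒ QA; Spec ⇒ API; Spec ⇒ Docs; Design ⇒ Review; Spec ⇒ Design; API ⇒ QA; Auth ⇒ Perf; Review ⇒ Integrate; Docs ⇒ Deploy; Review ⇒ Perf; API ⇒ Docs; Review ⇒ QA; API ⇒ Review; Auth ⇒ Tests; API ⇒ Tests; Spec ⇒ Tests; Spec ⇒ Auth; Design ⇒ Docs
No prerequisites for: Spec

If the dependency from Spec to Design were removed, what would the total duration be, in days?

30

Original critical path: Spec→Design→Review→QA = 6+6+11+8 = 31 ⇒ 31 days.
Without Spec→Design, Design's earliest start moves from 6 to 0.
The longest chain is now Spec→Auth→Perf = 6+17+7 = 30, so the plan takes 30 days.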